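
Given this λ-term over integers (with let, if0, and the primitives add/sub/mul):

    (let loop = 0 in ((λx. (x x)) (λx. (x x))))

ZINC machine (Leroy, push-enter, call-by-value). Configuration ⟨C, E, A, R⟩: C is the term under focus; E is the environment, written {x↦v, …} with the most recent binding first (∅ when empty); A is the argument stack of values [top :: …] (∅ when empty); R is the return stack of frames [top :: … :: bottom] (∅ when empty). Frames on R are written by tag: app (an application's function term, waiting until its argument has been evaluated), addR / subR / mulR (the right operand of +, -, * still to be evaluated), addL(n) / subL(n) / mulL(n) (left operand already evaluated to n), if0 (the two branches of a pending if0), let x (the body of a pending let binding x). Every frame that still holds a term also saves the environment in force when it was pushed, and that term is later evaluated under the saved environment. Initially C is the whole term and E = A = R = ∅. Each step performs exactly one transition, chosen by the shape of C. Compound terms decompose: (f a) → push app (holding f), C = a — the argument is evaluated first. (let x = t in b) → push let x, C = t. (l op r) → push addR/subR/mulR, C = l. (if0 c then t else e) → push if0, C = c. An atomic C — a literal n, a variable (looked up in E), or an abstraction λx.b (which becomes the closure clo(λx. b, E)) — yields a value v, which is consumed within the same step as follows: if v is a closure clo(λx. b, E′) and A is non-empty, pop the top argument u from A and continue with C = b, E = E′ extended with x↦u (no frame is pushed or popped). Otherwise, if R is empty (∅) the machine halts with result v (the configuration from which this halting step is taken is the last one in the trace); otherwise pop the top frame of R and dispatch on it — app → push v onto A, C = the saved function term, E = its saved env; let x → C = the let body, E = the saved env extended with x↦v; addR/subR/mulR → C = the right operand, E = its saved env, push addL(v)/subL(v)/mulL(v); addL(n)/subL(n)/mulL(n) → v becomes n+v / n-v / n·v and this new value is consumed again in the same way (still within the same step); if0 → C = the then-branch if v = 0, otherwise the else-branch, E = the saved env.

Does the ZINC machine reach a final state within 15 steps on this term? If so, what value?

Answer: DIVERGES (no final state within 15 steps)

Derivation:
[0] ⟨C=(let loop = 0 in ((λx. (x x)) (λx. (x x)))); E=∅; A=∅; R=∅⟩
[1] ⟨C=0; E=∅; A=∅; R=[let loop]⟩
[2] ⟨C=((λx. (x x)) (λx. (x x))); E={loop↦0}; A=∅; R=∅⟩
[3] ⟨C=(λx. (x x)); E={loop↦0}; A=∅; R=[app]⟩
[4] ⟨C=(λx. (x x)); E={loop↦0}; A=[clo(λx. (x x), {loop↦0})]; R=∅⟩
[5] ⟨C=(x x); E={x↦clo(λx. (x x), {loop↦0}), loop↦0}; A=∅; R=∅⟩
[6] ⟨C=x; E={x↦clo(λx. (x x), {loop↦0}), loop↦0}; A=∅; R=[app]⟩
[7] ⟨C=x; E={x↦clo(λx. (x x), {loop↦0}), loop↦0}; A=[clo(λx. (x x), {loop↦0})]; R=∅⟩
… configuration repeats with period 3 (steps 5–7 recur indefinitely) …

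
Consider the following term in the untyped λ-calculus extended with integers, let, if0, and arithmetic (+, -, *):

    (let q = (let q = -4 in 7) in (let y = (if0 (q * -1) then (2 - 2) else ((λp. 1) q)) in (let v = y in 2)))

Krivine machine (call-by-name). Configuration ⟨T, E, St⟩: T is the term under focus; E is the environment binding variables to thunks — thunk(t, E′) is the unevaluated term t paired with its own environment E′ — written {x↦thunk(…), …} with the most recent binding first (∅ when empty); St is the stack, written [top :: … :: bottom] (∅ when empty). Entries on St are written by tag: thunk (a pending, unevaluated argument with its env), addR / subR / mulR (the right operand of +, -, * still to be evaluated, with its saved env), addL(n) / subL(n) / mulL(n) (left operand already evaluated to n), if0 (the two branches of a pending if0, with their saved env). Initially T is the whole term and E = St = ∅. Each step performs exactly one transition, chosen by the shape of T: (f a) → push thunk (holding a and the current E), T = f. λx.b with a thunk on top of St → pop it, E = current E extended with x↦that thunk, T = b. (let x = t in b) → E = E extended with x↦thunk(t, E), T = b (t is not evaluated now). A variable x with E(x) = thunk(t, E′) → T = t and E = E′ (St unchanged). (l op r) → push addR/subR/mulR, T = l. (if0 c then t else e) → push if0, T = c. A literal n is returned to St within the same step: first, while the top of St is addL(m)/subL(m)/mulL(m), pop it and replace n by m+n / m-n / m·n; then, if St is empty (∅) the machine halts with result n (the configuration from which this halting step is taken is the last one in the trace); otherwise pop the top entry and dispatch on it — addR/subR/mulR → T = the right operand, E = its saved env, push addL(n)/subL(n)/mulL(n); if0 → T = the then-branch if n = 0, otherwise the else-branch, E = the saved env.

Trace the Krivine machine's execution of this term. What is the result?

t=0: ⟨T=(let q = (let q = -4 in 7) in (let y = (if0 (q * -1) then (2 - 2) else ((λp. 1) q)) in (let v = y in 2))); E=∅; St=∅⟩
t=1: ⟨T=(let y = (if0 (q * -1) then (2 - 2) else ((λp. 1) q)) in (let v = y in 2)); E={q↦thunk((let q = -4 in 7), ∅)}; St=∅⟩
t=2: ⟨T=(let v = y in 2); E={y↦thunk((if0 (q * -1) then (2 - 2) else ((λp. 1) q)), {q↦thunk((let q = -4 in 7), ∅)}), q↦thunk((let q = -4 in 7), ∅)}; St=∅⟩
t=3: ⟨T=2; E={v↦thunk(y, {y↦thunk((if0 (q * -1) then (2 - 2) else ((λp. 1) q)), {q↦thunk((let q = -4 in 7), ∅)}), q↦thunk((let q = -4 in 7), ∅)}), y↦thunk((if0 (q * -1) then (2 - 2) else ((λp. 1) q)), {q↦thunk((let q = -4 in 7), ∅)}), q↦thunk((let q = -4 in 7), ∅)}; St=∅⟩
→ final value 2

Answer: 2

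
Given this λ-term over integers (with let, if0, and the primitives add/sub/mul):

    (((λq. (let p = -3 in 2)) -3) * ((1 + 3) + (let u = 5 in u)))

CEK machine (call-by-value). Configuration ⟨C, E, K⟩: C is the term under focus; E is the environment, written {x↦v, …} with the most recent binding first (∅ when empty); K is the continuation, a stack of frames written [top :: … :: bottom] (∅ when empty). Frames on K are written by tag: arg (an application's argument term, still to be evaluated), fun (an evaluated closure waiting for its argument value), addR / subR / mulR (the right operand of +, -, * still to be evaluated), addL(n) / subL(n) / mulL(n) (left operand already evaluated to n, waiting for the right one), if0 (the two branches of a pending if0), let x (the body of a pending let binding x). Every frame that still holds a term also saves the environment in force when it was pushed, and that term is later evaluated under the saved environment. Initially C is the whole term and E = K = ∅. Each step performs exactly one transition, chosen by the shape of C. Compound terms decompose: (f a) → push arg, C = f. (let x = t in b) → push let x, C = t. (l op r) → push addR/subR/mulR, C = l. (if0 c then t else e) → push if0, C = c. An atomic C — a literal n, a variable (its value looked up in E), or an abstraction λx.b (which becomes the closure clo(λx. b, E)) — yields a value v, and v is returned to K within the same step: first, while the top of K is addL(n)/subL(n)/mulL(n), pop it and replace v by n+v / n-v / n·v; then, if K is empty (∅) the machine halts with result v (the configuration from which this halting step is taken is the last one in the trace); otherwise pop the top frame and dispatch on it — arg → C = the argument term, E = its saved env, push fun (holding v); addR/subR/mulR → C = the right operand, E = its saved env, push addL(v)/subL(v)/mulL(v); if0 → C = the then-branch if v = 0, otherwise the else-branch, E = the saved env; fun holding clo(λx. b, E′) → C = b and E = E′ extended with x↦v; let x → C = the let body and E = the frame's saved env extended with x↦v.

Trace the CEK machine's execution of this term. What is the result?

Answer: 18

Derivation:
[0] [C=(((λq. (let p = -3 in 2)) -3) * ((1 + 3) + (let u = 5 in u))) | E=∅ | K=∅]
[1] [C=((λq. (let p = -3 in 2)) -3) | E=∅ | K=[mulR]]
[2] [C=(λq. (let p = -3 in 2)) | E=∅ | K=[arg :: mulR]]
[3] [C=-3 | E=∅ | K=[fun :: mulR]]
[4] [C=(let p = -3 in 2) | E={q↦-3} | K=[mulR]]
[5] [C=-3 | E={q↦-3} | K=[let p :: mulR]]
[6] [C=2 | E={p↦-3, q↦-3} | K=[mulR]]
[7] [C=((1 + 3) + (let u = 5 in u)) | E=∅ | K=[mulL(2)]]
[8] [C=(1 + 3) | E=∅ | K=[addR :: mulL(2)]]
[9] [C=1 | E=∅ | K=[addR :: addR :: mulL(2)]]
[10] [C=3 | E=∅ | K=[addL(1) :: addR :: mulL(2)]]
[11] [C=(let u = 5 in u) | E=∅ | K=[addL(4) :: mulL(2)]]
[12] [C=5 | E=∅ | K=[let u :: addL(4) :: mulL(2)]]
[13] [C=u | E={u↦5} | K=[addL(4) :: mulL(2)]]
→ final value 18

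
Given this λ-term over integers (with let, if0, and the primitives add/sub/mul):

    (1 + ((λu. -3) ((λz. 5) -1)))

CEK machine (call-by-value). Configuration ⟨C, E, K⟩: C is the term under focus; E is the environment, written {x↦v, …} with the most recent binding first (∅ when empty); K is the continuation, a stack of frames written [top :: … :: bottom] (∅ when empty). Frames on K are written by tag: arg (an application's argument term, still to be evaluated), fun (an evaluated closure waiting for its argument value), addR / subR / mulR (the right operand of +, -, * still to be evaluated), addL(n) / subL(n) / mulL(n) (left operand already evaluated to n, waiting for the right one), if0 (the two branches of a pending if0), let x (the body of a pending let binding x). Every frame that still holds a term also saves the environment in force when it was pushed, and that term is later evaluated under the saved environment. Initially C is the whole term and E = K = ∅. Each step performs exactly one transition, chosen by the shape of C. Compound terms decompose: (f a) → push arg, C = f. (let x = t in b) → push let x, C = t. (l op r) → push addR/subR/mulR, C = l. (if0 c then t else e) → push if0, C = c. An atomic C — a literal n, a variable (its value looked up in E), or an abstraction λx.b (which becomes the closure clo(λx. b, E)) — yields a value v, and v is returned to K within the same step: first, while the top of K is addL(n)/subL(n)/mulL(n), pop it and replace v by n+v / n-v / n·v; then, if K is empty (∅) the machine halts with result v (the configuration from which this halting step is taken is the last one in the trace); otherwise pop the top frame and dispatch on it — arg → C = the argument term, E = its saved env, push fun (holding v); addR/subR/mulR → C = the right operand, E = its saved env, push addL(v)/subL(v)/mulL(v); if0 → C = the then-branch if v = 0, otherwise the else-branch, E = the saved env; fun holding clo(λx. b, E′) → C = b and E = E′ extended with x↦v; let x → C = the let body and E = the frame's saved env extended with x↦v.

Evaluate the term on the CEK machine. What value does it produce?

[0] <C=(1 + ((λu. -3) ((λz. 5) -1))), E=∅, K=∅>
[1] <C=1, E=∅, K=[addR]>
[2] <C=((λu. -3) ((λz. 5) -1)), E=∅, K=[addL(1)]>
[3] <C=(λu. -3), E=∅, K=[arg :: addL(1)]>
[4] <C=((λz. 5) -1), E=∅, K=[fun :: addL(1)]>
[5] <C=(λz. 5), E=∅, K=[arg :: fun :: addL(1)]>
[6] <C=-1, E=∅, K=[fun :: fun :: addL(1)]>
[7] <C=5, E={z↦-1}, K=[fun :: addL(1)]>
[8] <C=-3, E={u↦5}, K=[addL(1)]>
→ final value -2

Answer: -2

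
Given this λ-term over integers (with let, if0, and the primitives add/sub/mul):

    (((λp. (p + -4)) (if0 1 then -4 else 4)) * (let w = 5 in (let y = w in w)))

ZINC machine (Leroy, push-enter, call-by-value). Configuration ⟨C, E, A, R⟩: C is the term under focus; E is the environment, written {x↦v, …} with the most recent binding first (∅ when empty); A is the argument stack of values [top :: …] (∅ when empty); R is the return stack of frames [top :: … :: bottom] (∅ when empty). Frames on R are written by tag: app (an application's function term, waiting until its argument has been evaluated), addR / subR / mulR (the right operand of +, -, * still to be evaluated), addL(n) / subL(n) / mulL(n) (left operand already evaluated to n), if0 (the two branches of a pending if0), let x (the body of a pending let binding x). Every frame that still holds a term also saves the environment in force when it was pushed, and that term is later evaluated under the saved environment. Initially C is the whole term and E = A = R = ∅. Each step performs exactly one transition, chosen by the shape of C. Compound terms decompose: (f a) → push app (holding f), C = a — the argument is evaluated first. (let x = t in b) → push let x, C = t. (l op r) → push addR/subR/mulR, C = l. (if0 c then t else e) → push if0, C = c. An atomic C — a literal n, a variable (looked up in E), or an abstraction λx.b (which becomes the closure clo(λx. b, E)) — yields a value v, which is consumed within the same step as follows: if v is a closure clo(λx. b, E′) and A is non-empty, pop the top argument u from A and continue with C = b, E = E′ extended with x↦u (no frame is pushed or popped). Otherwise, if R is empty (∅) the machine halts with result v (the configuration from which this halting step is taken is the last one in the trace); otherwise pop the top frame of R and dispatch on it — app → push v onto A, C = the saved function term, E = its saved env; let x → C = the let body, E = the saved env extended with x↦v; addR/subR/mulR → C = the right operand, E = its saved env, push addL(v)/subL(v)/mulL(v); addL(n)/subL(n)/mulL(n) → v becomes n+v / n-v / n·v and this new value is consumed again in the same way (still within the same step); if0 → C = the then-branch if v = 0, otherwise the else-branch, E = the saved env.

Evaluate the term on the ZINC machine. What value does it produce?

step 0: [C=(((λp. (p + -4)) (if0 1 then -4 else 4)) * (let w = 5 in (let y = w in w))) | E=∅ | A=∅ | R=∅]
step 1: [C=((λp. (p + -4)) (if0 1 then -4 else 4)) | E=∅ | A=∅ | R=[mulR]]
step 2: [C=(if0 1 then -4 else 4) | E=∅ | A=∅ | R=[app :: mulR]]
step 3: [C=1 | E=∅ | A=∅ | R=[if0 :: app :: mulR]]
step 4: [C=4 | E=∅ | A=∅ | R=[app :: mulR]]
step 5: [C=(λp. (p + -4)) | E=∅ | A=[4] | R=[mulR]]
step 6: [C=(p + -4) | E={p↦4} | A=∅ | R=[mulR]]
step 7: [C=p | E={p↦4} | A=∅ | R=[addR :: mulR]]
step 8: [C=-4 | E={p↦4} | A=∅ | R=[addL(4) :: mulR]]
step 9: [C=(let w = 5 in (let y = w in w)) | E=∅ | A=∅ | R=[mulL(0)]]
step 10: [C=5 | E=∅ | A=∅ | R=[let w :: mulL(0)]]
step 11: [C=(let y = w in w) | E={w↦5} | A=∅ | R=[mulL(0)]]
step 12: [C=w | E={w↦5} | A=∅ | R=[let y :: mulL(0)]]
step 13: [C=w | E={y↦5, w↦5} | A=∅ | R=[mulL(0)]]
→ final value 0

Answer: 0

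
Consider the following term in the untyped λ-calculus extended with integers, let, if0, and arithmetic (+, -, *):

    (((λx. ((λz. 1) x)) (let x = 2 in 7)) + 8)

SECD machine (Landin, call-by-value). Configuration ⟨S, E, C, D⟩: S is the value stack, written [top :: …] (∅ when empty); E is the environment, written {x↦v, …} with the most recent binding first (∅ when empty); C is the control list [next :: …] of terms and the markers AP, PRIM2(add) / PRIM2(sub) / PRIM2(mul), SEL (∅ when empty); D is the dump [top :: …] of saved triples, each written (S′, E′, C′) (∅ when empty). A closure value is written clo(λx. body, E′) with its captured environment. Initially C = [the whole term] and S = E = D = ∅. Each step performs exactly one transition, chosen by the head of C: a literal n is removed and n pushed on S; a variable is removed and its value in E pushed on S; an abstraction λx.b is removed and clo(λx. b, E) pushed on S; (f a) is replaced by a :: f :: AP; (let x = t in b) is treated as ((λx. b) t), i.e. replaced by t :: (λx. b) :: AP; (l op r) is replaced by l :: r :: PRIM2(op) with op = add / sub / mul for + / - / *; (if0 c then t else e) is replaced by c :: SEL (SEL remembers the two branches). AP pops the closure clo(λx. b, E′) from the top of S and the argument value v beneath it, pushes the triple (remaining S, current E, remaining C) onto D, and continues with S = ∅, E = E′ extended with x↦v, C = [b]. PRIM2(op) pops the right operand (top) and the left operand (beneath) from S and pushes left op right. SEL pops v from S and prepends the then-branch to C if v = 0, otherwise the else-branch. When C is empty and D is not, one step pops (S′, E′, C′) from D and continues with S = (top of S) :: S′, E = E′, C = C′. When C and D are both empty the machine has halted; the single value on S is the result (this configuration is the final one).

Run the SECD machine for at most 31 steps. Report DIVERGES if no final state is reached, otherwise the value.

[0] ⟨S=∅; E=∅; C=[(((λx. ((λz. 1) x)) (let x = 2 in 7)) + 8)]; D=∅⟩
[1] ⟨S=∅; E=∅; C=[((λx. ((λz. 1) x)) (let x = 2 in 7)) :: 8 :: PRIM2(add)]; D=∅⟩
[2] ⟨S=∅; E=∅; C=[(let x = 2 in 7) :: (λx. ((λz. 1) x)) :: AP :: 8 :: PRIM2(add)]; D=∅⟩
[3] ⟨S=∅; E=∅; C=[2 :: (λx. 7) :: AP :: (λx. ((λz. 1) x)) :: AP :: 8 :: PRIM2(add)]; D=∅⟩
[4] ⟨S=[2]; E=∅; C=[(λx. 7) :: AP :: (λx. ((λz. 1) x)) :: AP :: 8 :: PRIM2(add)]; D=∅⟩
[5] ⟨S=[clo(λx. 7, ∅) :: 2]; E=∅; C=[AP :: (λx. ((λz. 1) x)) :: AP :: 8 :: PRIM2(add)]; D=∅⟩
[6] ⟨S=∅; E={x↦2}; C=[7]; D=[(∅, ∅, [(λx. ((λz. 1) x)) :: AP :: 8 :: PRIM2(add)])]⟩
[7] ⟨S=[7]; E={x↦2}; C=∅; D=[(∅, ∅, [(λx. ((λz. 1) x)) :: AP :: 8 :: PRIM2(add)])]⟩
[8] ⟨S=[7]; E=∅; C=[(λx. ((λz. 1) x)) :: AP :: 8 :: PRIM2(add)]; D=∅⟩
[9] ⟨S=[clo(λx. ((λz. 1) x), ∅) :: 7]; E=∅; C=[AP :: 8 :: PRIM2(add)]; D=∅⟩
[10] ⟨S=∅; E={x↦7}; C=[((λz. 1) x)]; D=[(∅, ∅, [8 :: PRIM2(add)])]⟩
[11] ⟨S=∅; E={x↦7}; C=[x :: (λz. 1) :: AP]; D=[(∅, ∅, [8 :: PRIM2(add)])]⟩
[12] ⟨S=[7]; E={x↦7}; C=[(λz. 1) :: AP]; D=[(∅, ∅, [8 :: PRIM2(add)])]⟩
[13] ⟨S=[clo(λz. 1, {x↦7}) :: 7]; E={x↦7}; C=[AP]; D=[(∅, ∅, [8 :: PRIM2(add)])]⟩
[14] ⟨S=∅; E={z↦7, x↦7}; C=[1]; D=[(∅, {x↦7}, ∅) :: (∅, ∅, [8 :: PRIM2(add)])]⟩
[15] ⟨S=[1]; E={z↦7, x↦7}; C=∅; D=[(∅, {x↦7}, ∅) :: (∅, ∅, [8 :: PRIM2(add)])]⟩
[16] ⟨S=[1]; E={x↦7}; C=∅; D=[(∅, ∅, [8 :: PRIM2(add)])]⟩
[17] ⟨S=[1]; E=∅; C=[8 :: PRIM2(add)]; D=∅⟩
[18] ⟨S=[8 :: 1]; E=∅; C=[PRIM2(add)]; D=∅⟩
[19] ⟨S=[9]; E=∅; C=∅; D=∅⟩
→ final value 9

Answer: 9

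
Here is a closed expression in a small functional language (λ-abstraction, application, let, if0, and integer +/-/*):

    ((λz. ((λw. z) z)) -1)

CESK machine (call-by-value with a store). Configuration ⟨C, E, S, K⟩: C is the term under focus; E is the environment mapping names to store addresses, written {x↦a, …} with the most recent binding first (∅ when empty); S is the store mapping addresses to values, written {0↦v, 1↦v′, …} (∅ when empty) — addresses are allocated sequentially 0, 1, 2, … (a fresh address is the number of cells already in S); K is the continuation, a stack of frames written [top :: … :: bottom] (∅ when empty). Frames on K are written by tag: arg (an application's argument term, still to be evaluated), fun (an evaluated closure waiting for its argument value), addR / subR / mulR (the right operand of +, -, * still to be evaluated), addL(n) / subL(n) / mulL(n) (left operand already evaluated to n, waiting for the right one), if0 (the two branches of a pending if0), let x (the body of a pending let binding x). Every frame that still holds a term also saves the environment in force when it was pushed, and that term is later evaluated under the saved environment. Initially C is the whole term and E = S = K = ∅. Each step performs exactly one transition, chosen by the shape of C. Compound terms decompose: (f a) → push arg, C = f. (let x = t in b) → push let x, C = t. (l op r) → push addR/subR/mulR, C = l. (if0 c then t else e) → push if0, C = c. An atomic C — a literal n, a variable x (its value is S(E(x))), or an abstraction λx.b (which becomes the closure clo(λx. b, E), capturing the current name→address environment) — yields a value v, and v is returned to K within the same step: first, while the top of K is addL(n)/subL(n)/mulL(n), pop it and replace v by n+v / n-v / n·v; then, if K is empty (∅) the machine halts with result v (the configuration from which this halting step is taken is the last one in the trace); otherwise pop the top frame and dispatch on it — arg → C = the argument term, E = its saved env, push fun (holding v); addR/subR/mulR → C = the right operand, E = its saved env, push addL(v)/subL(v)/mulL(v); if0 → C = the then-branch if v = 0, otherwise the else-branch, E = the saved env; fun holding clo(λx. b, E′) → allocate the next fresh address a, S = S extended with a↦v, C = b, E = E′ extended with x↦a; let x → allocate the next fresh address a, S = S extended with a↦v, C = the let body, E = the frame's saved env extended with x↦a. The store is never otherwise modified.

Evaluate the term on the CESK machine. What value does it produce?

Answer: -1

Execution trace:
0. [C=((λz. ((λw. z) z)) -1) | E=∅ | S=∅ | K=∅]
1. [C=(λz. ((λw. z) z)) | E=∅ | S=∅ | K=[arg]]
2. [C=-1 | E=∅ | S=∅ | K=[fun]]
3. [C=((λw. z) z) | E={z↦0} | S={0↦-1} | K=∅]
4. [C=(λw. z) | E={z↦0} | S={0↦-1} | K=[arg]]
5. [C=z | E={z↦0} | S={0↦-1} | K=[fun]]
6. [C=z | E={w↦1, z↦0} | S={0↦-1, 1↦-1} | K=∅]
→ final value -1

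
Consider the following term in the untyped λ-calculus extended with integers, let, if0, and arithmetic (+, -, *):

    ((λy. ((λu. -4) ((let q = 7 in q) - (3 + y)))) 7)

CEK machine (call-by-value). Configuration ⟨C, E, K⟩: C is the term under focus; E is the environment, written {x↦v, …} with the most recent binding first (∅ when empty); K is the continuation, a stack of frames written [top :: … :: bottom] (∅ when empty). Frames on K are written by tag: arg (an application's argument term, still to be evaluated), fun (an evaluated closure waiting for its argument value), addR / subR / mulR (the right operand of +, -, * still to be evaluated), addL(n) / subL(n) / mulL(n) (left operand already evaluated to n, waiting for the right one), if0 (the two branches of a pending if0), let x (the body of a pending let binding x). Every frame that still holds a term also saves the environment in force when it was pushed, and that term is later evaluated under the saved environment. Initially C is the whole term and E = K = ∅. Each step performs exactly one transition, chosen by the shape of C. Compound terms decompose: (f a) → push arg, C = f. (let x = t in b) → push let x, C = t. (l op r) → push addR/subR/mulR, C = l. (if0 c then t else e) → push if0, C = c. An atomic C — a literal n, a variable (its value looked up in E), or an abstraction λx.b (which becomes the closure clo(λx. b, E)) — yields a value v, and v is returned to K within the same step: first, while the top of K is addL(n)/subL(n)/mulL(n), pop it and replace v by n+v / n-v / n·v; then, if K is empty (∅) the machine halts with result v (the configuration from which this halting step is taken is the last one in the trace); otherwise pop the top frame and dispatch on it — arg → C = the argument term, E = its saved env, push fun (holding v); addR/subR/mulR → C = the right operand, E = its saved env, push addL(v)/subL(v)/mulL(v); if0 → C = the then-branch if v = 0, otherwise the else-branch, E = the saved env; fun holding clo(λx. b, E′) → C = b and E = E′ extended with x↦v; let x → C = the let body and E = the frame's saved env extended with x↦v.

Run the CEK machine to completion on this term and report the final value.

Answer: -4

Derivation:
t=0: ⟨C=((λy. ((λu. -4) ((let q = 7 in q) - (3 + y)))) 7); E=∅; K=∅⟩
t=1: ⟨C=(λy. ((λu. -4) ((let q = 7 in q) - (3 + y)))); E=∅; K=[arg]⟩
t=2: ⟨C=7; E=∅; K=[fun]⟩
t=3: ⟨C=((λu. -4) ((let q = 7 in q) - (3 + y))); E={y↦7}; K=∅⟩
t=4: ⟨C=(λu. -4); E={y↦7}; K=[arg]⟩
t=5: ⟨C=((let q = 7 in q) - (3 + y)); E={y↦7}; K=[fun]⟩
t=6: ⟨C=(let q = 7 in q); E={y↦7}; K=[subR :: fun]⟩
t=7: ⟨C=7; E={y↦7}; K=[let q :: subR :: fun]⟩
t=8: ⟨C=q; E={q↦7, y↦7}; K=[subR :: fun]⟩
t=9: ⟨C=(3 + y); E={y↦7}; K=[subL(7) :: fun]⟩
t=10: ⟨C=3; E={y↦7}; K=[addR :: subL(7) :: fun]⟩
t=11: ⟨C=y; E={y↦7}; K=[addL(3) :: subL(7) :: fun]⟩
t=12: ⟨C=-4; E={u↦-3, y↦7}; K=∅⟩
→ final value -4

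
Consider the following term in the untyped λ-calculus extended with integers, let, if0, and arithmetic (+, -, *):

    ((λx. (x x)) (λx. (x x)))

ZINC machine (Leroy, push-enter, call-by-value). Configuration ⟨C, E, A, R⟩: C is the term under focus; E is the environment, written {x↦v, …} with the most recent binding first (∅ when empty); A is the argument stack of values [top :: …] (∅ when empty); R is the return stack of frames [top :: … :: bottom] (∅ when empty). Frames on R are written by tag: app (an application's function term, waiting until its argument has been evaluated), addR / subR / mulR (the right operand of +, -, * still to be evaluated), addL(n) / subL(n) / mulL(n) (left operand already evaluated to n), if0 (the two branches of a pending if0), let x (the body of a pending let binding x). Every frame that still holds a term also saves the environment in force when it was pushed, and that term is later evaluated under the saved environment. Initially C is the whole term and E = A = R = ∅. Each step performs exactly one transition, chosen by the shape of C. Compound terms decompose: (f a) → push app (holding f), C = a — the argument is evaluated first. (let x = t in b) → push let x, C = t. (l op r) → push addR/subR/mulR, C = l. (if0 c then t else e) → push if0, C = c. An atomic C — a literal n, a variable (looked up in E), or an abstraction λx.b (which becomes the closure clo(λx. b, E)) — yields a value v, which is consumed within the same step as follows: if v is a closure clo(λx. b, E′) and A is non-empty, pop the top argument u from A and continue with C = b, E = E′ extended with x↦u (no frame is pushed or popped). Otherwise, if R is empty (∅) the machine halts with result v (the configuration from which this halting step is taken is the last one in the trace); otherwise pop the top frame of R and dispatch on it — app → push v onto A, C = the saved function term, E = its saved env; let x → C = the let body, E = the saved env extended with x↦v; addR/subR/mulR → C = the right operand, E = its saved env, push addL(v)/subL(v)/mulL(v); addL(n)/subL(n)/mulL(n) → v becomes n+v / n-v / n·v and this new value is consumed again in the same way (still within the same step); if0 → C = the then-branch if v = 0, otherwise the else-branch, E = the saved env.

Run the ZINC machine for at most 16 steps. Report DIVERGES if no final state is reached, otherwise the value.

Answer: DIVERGES (no final state within 16 steps)

Execution trace:
t=0: ⟨C=((λx. (x x)) (λx. (x x))); E=∅; A=∅; R=∅⟩
t=1: ⟨C=(λx. (x x)); E=∅; A=∅; R=[app]⟩
t=2: ⟨C=(λx. (x x)); E=∅; A=[clo(λx. (x x), ∅)]; R=∅⟩
t=3: ⟨C=(x x); E={x↦clo(λx. (x x), ∅)}; A=∅; R=∅⟩
t=4: ⟨C=x; E={x↦clo(λx. (x x), ∅)}; A=∅; R=[app]⟩
t=5: ⟨C=x; E={x↦clo(λx. (x x), ∅)}; A=[clo(λx. (x x), ∅)]; R=∅⟩
… configuration repeats with period 3 (steps 3–5 recur indefinitely) …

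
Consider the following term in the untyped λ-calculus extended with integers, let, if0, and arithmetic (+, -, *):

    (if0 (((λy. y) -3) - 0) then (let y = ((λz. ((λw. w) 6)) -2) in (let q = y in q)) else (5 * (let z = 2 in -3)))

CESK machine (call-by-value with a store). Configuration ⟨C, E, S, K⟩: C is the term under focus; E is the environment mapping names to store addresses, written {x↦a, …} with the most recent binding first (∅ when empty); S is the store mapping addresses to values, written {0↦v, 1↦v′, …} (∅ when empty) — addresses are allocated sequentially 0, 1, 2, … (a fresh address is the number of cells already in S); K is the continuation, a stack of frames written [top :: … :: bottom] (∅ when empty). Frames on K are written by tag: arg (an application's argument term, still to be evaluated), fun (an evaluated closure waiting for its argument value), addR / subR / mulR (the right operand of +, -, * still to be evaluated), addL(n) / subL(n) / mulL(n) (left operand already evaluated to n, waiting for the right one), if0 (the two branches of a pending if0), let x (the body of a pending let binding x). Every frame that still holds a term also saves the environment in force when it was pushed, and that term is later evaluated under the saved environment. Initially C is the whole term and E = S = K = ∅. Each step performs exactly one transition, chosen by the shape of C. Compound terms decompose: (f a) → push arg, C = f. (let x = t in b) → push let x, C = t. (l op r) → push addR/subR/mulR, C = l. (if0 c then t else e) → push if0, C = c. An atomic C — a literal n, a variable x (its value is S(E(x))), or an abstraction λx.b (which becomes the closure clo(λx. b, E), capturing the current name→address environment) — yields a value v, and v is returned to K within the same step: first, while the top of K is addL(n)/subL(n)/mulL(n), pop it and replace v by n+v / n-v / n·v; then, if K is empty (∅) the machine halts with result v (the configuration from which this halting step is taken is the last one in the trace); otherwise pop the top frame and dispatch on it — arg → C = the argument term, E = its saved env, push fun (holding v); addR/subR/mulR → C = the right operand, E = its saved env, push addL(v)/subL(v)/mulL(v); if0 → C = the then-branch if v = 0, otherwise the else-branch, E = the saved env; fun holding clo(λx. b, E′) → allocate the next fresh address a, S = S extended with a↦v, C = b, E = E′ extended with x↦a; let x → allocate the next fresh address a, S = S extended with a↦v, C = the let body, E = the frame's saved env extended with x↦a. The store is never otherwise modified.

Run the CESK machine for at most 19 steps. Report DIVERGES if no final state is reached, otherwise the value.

Answer: -15

Derivation:
t=0: [C=(if0 (((λy. y) -3) - 0) then (let y = ((λz. ((λw. w) 6)) -2) in (let q = y in q)) else (5 * (let z = 2 in -3))) | E=∅ | S=∅ | K=∅]
t=1: [C=(((λy. y) -3) - 0) | E=∅ | S=∅ | K=[if0]]
t=2: [C=((λy. y) -3) | E=∅ | S=∅ | K=[subR :: if0]]
t=3: [C=(λy. y) | E=∅ | S=∅ | K=[arg :: subR :: if0]]
t=4: [C=-3 | E=∅ | S=∅ | K=[fun :: subR :: if0]]
t=5: [C=y | E={y↦0} | S={0↦-3} | K=[subR :: if0]]
t=6: [C=0 | E=∅ | S={0↦-3} | K=[subL(-3) :: if0]]
t=7: [C=(5 * (let z = 2 in -3)) | E=∅ | S={0↦-3} | K=∅]
t=8: [C=5 | E=∅ | S={0↦-3} | K=[mulR]]
t=9: [C=(let z = 2 in -3) | E=∅ | S={0↦-3} | K=[mulL(5)]]
t=10: [C=2 | E=∅ | S={0↦-3} | K=[let z :: mulL(5)]]
t=11: [C=-3 | E={z↦1} | S={0↦-3, 1↦2} | K=[mulL(5)]]
→ final value -15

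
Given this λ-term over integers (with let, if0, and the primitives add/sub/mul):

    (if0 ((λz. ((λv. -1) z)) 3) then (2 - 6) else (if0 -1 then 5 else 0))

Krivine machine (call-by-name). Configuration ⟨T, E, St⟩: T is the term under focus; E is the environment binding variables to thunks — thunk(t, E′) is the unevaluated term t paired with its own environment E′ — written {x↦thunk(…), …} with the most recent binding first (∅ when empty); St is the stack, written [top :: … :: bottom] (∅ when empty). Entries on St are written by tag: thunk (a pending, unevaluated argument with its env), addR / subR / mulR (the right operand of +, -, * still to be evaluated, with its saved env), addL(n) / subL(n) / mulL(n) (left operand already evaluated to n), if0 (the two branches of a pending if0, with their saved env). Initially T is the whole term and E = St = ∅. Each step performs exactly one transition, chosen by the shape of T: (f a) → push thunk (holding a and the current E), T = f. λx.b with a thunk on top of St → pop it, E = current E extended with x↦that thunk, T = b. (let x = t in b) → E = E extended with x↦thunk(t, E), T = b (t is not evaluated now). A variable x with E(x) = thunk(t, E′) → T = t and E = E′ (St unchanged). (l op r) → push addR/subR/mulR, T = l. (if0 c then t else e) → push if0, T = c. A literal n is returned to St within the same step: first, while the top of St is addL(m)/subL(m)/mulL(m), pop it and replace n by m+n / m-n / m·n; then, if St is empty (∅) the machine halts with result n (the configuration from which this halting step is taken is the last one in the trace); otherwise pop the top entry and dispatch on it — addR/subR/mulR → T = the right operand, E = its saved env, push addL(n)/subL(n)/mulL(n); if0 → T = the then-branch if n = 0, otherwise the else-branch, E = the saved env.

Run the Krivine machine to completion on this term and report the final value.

Answer: 0

Execution trace:
step 0: <T=(if0 ((λz. ((λv. -1) z)) 3) then (2 - 6) else (if0 -1 then 5 else 0)), E=∅, St=∅>
step 1: <T=((λz. ((λv. -1) z)) 3), E=∅, St=[if0]>
step 2: <T=(λz. ((λv. -1) z)), E=∅, St=[thunk :: if0]>
step 3: <T=((λv. -1) z), E={z↦thunk(3, ∅)}, St=[if0]>
step 4: <T=(λv. -1), E={z↦thunk(3, ∅)}, St=[thunk :: if0]>
step 5: <T=-1, E={v↦thunk(z, {z↦thunk(3, ∅)}), z↦thunk(3, ∅)}, St=[if0]>
step 6: <T=(if0 -1 then 5 else 0), E=∅, St=∅>
step 7: <T=-1, E=∅, St=[if0]>
step 8: <T=0, E=∅, St=∅>
→ final value 0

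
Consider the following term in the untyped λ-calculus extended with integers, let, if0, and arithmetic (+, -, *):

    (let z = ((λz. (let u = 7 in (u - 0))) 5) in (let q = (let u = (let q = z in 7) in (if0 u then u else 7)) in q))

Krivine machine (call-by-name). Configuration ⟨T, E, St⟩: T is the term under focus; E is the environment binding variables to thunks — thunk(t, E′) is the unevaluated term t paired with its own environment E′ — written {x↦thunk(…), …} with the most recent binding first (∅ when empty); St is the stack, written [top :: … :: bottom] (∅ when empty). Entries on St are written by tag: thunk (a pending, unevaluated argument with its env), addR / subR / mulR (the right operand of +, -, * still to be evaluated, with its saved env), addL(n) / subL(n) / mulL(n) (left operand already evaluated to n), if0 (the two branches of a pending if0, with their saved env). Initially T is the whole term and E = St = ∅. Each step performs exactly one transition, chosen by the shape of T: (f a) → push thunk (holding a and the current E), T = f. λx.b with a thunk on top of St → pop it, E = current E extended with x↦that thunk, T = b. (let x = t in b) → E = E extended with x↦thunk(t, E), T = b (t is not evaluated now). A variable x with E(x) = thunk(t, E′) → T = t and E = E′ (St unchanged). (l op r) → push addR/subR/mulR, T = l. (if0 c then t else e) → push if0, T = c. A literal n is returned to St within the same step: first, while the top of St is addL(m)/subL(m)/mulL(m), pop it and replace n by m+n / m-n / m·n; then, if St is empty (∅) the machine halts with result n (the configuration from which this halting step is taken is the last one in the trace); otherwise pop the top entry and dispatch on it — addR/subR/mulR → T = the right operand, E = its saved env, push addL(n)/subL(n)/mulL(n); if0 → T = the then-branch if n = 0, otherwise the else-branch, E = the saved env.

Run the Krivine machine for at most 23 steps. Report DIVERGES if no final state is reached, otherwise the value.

[0] ⟨T=(let z = ((λz. (let u = 7 in (u - 0))) 5) in (let q = (let u = (let q = z in 7) in (if0 u then u else 7)) in q)); E=∅; St=∅⟩
[1] ⟨T=(let q = (let u = (let q = z in 7) in (if0 u then u else 7)) in q); E={z↦thunk(((λz. (let u = 7 in (u - 0))) 5), ∅)}; St=∅⟩
[2] ⟨T=q; E={q↦thunk((let u = (let q = z in 7) in (if0 u then u else 7)), {z↦thunk(((λz. (let u = 7 in (u - 0))) 5), ∅)}), z↦thunk(((λz. (let u = 7 in (u - 0))) 5), ∅)}; St=∅⟩
[3] ⟨T=(let u = (let q = z in 7) in (if0 u then u else 7)); E={z↦thunk(((λz. (let u = 7 in (u - 0))) 5), ∅)}; St=∅⟩
[4] ⟨T=(if0 u then u else 7); E={u↦thunk((let q = z in 7), {z↦thunk(((λz. (let u = 7 in (u - 0))) 5), ∅)}), z↦thunk(((λz. (let u = 7 in (u - 0))) 5), ∅)}; St=∅⟩
[5] ⟨T=u; E={u↦thunk((let q = z in 7), {z↦thunk(((λz. (let u = 7 in (u - 0))) 5), ∅)}), z↦thunk(((λz. (let u = 7 in (u - 0))) 5), ∅)}; St=[if0]⟩
[6] ⟨T=(let q = z in 7); E={z↦thunk(((λz. (let u = 7 in (u - 0))) 5), ∅)}; St=[if0]⟩
[7] ⟨T=7; E={q↦thunk(z, {z↦thunk(((λz. (let u = 7 in (u - 0))) 5), ∅)}), z↦thunk(((λz. (let u = 7 in (u - 0))) 5), ∅)}; St=[if0]⟩
[8] ⟨T=7; E={u↦thunk((let q = z in 7), {z↦thunk(((λz. (let u = 7 in (u - 0))) 5), ∅)}), z↦thunk(((λz. (let u = 7 in (u - 0))) 5), ∅)}; St=∅⟩
→ final value 7

Answer: 7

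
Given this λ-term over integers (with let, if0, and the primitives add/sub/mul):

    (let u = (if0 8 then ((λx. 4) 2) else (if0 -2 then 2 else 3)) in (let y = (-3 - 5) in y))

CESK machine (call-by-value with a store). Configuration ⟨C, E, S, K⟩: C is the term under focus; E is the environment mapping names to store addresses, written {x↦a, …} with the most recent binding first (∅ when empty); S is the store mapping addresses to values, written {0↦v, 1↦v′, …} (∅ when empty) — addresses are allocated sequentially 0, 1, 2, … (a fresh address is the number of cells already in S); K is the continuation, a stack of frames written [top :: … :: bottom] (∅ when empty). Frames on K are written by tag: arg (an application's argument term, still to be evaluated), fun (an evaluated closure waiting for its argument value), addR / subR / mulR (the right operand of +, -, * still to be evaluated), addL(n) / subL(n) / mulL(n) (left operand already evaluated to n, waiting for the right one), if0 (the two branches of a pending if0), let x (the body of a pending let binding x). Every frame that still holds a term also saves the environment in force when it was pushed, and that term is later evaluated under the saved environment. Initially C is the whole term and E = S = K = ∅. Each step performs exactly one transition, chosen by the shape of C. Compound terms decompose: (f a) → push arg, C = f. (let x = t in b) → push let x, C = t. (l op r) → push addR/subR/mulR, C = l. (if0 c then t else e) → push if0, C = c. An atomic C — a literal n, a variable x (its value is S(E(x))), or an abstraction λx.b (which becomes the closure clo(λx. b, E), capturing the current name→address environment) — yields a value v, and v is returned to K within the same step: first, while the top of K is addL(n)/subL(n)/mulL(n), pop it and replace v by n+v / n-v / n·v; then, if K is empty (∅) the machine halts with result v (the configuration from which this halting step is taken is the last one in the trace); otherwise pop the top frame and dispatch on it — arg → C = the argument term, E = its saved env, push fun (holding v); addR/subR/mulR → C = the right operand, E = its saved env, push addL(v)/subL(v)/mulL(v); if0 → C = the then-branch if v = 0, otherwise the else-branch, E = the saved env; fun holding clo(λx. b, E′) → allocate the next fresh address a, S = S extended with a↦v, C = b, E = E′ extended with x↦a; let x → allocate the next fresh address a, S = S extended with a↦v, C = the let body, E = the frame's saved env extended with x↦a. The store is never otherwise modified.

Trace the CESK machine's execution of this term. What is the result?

step 0: <C=(let u = (if0 8 then ((λx. 4) 2) else (if0 -2 then 2 else 3)) in (let y = (-3 - 5) in y)), E=∅, S=∅, K=∅>
step 1: <C=(if0 8 then ((λx. 4) 2) else (if0 -2 then 2 else 3)), E=∅, S=∅, K=[let u]>
step 2: <C=8, E=∅, S=∅, K=[if0 :: let u]>
step 3: <C=(if0 -2 then 2 else 3), E=∅, S=∅, K=[let u]>
step 4: <C=-2, E=∅, S=∅, K=[if0 :: let u]>
step 5: <C=3, E=∅, S=∅, K=[let u]>
step 6: <C=(let y = (-3 - 5) in y), E={u↦0}, S={0↦3}, K=∅>
step 7: <C=(-3 - 5), E={u↦0}, S={0↦3}, K=[let y]>
step 8: <C=-3, E={u↦0}, S={0↦3}, K=[subR :: let y]>
step 9: <C=5, E={u↦0}, S={0↦3}, K=[subL(-3) :: let y]>
step 10: <C=y, E={y↦1, u↦0}, S={0↦3, 1↦-8}, K=∅>
→ final value -8

Answer: -8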